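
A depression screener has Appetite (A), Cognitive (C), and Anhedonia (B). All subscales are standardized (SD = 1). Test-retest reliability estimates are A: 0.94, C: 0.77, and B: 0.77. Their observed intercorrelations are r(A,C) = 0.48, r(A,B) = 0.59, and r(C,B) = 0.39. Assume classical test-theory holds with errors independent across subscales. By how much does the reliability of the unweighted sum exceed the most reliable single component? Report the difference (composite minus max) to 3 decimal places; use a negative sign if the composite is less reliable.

Var(sum) = 3 + 2.92 = 5.92; true-score variance = 2.48 + 2.92 = 5.4; composite reliability = 0.9122.
Max component reliability = 0.9400.
Difference = 0.9122 − 0.9400 = -0.028.

-0.028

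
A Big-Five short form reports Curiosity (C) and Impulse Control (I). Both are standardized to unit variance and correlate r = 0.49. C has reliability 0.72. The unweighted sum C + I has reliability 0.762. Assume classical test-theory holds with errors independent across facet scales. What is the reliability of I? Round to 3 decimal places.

Var(C+I) = 2 + 2·0.49 = 2.980.
True-score variance = ρ_C + ρ_I + 2·0.49, so 0.762 = (0.72 + ρ_I + 0.98) / 2.980.
ρ_I = 0.762·2.980 − 0.72 − 0.98 = 0.571.

0.571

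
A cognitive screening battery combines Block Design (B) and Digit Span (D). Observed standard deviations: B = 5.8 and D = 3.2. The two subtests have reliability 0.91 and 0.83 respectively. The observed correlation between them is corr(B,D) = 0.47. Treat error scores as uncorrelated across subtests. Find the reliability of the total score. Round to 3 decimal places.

Var(B+D) = 5.8² + 3.2² + 2·[5.8·3.2·0.47] = 43.88 + 17.4464 = 61.3264.
Because errors are independent across components, Cov(Tᵢ,Tⱼ) = Cov(Xᵢ,Xⱼ); the off-diagonal part of the true-score variance is the same as above.
True-score variance = [5.8²·0.91 + 3.2²·0.83] + 17.4464 = 39.1116 + 17.4464 = 56.558.
Reliability = 56.558 / 61.3264 = 0.922.

0.922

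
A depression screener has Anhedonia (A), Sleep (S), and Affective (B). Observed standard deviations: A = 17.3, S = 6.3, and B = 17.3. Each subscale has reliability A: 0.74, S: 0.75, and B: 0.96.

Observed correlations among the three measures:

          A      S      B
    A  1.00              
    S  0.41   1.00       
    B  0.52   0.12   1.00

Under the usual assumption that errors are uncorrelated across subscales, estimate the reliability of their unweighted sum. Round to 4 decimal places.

Var(A+S+B) = 17.3² + 6.3² + 17.3² + 2·[17.3·6.3·0.41 + 17.3·17.3·0.52 + 6.3·17.3·0.12] = 638.27 + 426.791 = 1065.06.
Because errors are independent across components, Cov(Tᵢ,Tⱼ) = Cov(Xᵢ,Xⱼ); the off-diagonal part of the true-score variance is the same as above.
True-score variance = [17.3²·0.74 + 6.3²·0.75 + 17.3²·0.96] + 426.791 = 538.561 + 426.791 = 965.352.
Reliability = 965.352 / 1065.06 = 0.9064.

0.9064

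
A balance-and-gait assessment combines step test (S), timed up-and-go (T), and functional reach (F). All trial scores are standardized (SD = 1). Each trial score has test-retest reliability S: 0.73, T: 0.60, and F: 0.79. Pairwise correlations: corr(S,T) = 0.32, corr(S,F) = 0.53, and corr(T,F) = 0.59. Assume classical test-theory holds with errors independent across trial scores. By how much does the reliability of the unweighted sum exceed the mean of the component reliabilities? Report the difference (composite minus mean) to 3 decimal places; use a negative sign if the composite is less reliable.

0.144

Var(sum) = 3 + 2.88 = 5.88; true-score variance = 2.12 + 2.88 = 5; composite reliability = 0.8503.
Mean component reliability = 0.7067.
Difference = 0.8503 − 0.7067 = 0.144.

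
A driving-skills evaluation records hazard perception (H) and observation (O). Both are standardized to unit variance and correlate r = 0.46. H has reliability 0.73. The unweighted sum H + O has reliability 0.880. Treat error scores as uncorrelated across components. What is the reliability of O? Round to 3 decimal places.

Var(H+O) = 2 + 2·0.46 = 2.920.
True-score variance = ρ_H + ρ_O + 2·0.46, so 0.880 = (0.73 + ρ_O + 0.92) / 2.920.
ρ_O = 0.880·2.920 − 0.73 − 0.92 = 0.920.

0.920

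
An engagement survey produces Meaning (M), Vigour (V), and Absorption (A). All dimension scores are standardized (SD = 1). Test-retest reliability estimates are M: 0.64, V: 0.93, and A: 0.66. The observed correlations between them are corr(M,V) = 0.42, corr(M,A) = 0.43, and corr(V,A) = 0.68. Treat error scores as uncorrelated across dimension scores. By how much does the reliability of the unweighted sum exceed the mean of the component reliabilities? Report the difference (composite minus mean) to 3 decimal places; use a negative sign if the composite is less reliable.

Var(sum) = 3 + 3.06 = 6.06; true-score variance = 2.23 + 3.06 = 5.29; composite reliability = 0.8729.
Mean component reliability = 0.7433.
Difference = 0.8729 − 0.7433 = 0.130.

0.130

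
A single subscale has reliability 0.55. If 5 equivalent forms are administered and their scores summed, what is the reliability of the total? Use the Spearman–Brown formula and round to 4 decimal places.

ρ_k = kρ / (1 + (k−1)ρ) = 5·0.55 / (1 + 4·0.55) = 2.750 / 3.200 = 0.8594.

0.8594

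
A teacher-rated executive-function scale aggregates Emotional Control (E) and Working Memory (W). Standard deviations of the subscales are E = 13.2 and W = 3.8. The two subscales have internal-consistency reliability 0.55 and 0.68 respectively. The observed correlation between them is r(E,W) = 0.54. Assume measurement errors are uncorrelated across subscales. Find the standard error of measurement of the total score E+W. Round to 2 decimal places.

9.11

Var(total) = 188.68 + 54.1728 = 242.853.
True-score variance = 105.651 + 54.1728 = 159.824, so reliability = 0.6581.
Error variance = 242.853 − 159.824 = 83.0288; SEM = √83.0288 = 9.11.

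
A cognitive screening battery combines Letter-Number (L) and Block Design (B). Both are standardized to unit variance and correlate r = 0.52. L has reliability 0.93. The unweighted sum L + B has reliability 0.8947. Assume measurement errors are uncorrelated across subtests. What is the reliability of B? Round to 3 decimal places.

Var(L+B) = 2 + 2·0.52 = 3.040.
True-score variance = ρ_L + ρ_B + 2·0.52, so 0.8947 = (0.93 + ρ_B + 1.04) / 3.040.
ρ_B = 0.8947·3.040 − 0.93 − 1.04 = 0.750.

0.750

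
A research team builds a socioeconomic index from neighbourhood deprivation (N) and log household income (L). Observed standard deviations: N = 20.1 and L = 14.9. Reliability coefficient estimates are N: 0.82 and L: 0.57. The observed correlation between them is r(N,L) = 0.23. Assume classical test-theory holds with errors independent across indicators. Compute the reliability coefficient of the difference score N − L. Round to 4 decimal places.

0.6555

Var(N−L) = 20.1² + 14.9² − 2·20.1·14.9·0.23 = 626.02 − 137.765 = 488.255.
Under uncorrelated errors the observed covariances equal the true-score covariances, so only the own-variance terms attenuate.
True-score variance = [20.1²·0.82 + 14.9²·0.57] − 137.765 = 457.834 − 137.765 = 320.069.
Reliability = 320.069 / 488.255 = 0.6555.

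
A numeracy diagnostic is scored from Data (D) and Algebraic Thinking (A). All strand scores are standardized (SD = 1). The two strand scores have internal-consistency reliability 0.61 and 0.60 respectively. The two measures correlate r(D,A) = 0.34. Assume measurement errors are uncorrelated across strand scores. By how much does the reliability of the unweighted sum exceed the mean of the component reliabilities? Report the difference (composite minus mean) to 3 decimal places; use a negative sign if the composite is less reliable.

Var(sum) = 2 + 0.68 = 2.68; true-score variance = 1.21 + 0.68 = 1.89; composite reliability = 0.7052.
Mean component reliability = 0.6050.
Difference = 0.7052 − 0.6050 = 0.100.

0.100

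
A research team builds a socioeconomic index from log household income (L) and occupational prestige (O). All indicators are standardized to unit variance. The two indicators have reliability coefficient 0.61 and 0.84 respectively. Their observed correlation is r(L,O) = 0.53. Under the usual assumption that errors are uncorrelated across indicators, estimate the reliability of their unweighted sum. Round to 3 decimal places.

Var(L+O) = 2 + 2·[0.53] = 2 + 1.06 = 3.06.
Because errors are independent across components, Cov(Tᵢ,Tⱼ) = Cov(Xᵢ,Xⱼ); the off-diagonal part of the true-score variance is the same as above.
True-score variance = [0.61 + 0.84] + 1.06 = 1.45 + 1.06 = 2.51.
Reliability = 2.51 / 3.06 = 0.820.

0.820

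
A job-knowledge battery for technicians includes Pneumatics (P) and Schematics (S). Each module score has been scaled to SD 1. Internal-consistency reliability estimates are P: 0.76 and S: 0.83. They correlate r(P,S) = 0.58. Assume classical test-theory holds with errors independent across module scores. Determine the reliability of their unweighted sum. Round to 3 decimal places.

0.870

Var(P+S) = 2 + 2·[0.58] = 2 + 1.16 = 3.16.
Because errors are independent across components, Cov(Tᵢ,Tⱼ) = Cov(Xᵢ,Xⱼ); the off-diagonal part of the true-score variance is the same as above.
True-score variance = [0.76 + 0.83] + 1.16 = 1.59 + 1.16 = 2.75.
Reliability = 2.75 / 3.16 = 0.870.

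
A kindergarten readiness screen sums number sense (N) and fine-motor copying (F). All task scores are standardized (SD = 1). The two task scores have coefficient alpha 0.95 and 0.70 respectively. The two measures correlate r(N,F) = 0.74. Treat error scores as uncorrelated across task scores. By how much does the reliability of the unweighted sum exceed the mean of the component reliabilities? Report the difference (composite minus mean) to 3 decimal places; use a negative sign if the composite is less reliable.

0.074

Var(sum) = 2 + 1.48 = 3.48; true-score variance = 1.65 + 1.48 = 3.13; composite reliability = 0.8994.
Mean component reliability = 0.8250.
Difference = 0.8994 − 0.8250 = 0.074.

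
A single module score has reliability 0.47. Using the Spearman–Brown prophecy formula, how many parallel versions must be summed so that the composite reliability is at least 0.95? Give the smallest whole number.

22

k ≥ ρ*(1−ρ₁)/(ρ₁(1−ρ*)) = 0.95·0.53 / (0.47·0.05) = 21.426.
Smallest integer k = 22.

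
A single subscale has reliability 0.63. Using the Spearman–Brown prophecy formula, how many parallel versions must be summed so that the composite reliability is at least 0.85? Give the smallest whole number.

k ≥ ρ*(1−ρ₁)/(ρ₁(1−ρ*)) = 0.85·0.37 / (0.63·0.15) = 3.328.
Smallest integer k = 4.

4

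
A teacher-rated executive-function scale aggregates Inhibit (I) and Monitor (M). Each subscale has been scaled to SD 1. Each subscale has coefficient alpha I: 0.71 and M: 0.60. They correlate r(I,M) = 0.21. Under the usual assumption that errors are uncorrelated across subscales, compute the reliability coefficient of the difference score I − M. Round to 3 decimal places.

0.563

Var(I−M) = 1 + 1 − 2·0.21 = 2 − 0.42 = 1.58.
With uncorrelated errors the cross-covariances are all true-score covariance, so they carry over unchanged; only the diagonal terms shrink to ρᵢσᵢ².
True-score variance = [0.71 + 0.60] − 0.42 = 1.31 − 0.42 = 0.89.
Reliability = 0.89 / 1.58 = 0.563.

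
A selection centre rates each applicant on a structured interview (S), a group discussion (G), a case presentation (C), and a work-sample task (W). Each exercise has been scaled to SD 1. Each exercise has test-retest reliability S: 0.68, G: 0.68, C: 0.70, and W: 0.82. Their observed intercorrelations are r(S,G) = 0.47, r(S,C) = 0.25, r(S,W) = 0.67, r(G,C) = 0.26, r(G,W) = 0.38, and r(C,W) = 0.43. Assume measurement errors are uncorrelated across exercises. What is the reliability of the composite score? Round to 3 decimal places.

0.874

Var(S+G+C+W) = 4 + 2·[0.47 + 0.25 + 0.67 + 0.26 + 0.38 + 0.43] = 4 + 4.92 = 8.92.
Because errors are independent across components, Cov(Tᵢ,Tⱼ) = Cov(Xᵢ,Xⱼ); the off-diagonal part of the true-score variance is the same as above.
True-score variance = [0.68 + 0.68 + 0.70 + 0.82] + 4.92 = 2.88 + 4.92 = 7.8.
Reliability = 7.8 / 8.92 = 0.874.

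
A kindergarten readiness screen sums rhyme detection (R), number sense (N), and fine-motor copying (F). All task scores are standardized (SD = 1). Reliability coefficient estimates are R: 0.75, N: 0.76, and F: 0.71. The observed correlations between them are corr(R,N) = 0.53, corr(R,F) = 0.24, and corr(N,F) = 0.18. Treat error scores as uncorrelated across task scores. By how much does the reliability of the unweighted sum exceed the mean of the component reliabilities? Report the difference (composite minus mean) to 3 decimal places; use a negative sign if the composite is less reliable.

Var(sum) = 3 + 1.9 = 4.9; true-score variance = 2.22 + 1.9 = 4.12; composite reliability = 0.8408.
Mean component reliability = 0.7400.
Difference = 0.8408 − 0.7400 = 0.101.

0.101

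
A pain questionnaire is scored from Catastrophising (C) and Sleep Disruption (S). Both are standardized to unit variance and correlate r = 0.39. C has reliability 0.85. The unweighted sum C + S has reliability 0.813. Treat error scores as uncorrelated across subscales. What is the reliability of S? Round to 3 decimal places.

Var(C+S) = 2 + 2·0.39 = 2.780.
True-score variance = ρ_C + ρ_S + 2·0.39, so 0.813 = (0.85 + ρ_S + 0.78) / 2.780.
ρ_S = 0.813·2.780 − 0.85 − 0.78 = 0.630.

0.630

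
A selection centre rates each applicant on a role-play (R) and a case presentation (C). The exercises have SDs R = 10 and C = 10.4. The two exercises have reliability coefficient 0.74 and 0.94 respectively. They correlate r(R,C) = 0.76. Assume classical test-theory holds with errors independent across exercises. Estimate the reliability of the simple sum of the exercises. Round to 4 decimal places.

Var(R+C) = 10² + 10.4² + 2·[10·10.4·0.76] = 208.16 + 158.08 = 366.24.
With uncorrelated errors the cross-covariances are all true-score covariance, so they carry over unchanged; only the diagonal terms shrink to ρᵢσᵢ².
True-score variance = [10²·0.74 + 10.4²·0.94] + 158.08 = 175.67 + 158.08 = 333.75.
Reliability = 333.75 / 366.24 = 0.9113.

0.9113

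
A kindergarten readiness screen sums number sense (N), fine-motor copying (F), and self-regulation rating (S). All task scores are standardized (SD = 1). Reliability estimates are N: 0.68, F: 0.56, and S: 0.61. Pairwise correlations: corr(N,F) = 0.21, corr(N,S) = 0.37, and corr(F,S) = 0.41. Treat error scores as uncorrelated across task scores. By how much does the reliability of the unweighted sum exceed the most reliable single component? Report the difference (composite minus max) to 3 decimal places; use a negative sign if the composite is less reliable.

0.089

Var(sum) = 3 + 1.98 = 4.98; true-score variance = 1.85 + 1.98 = 3.83; composite reliability = 0.7691.
Max component reliability = 0.6800.
Difference = 0.7691 − 0.6800 = 0.089.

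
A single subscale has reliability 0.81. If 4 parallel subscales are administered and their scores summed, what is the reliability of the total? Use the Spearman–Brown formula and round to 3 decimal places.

0.945

ρ_k = kρ / (1 + (k−1)ρ) = 4·0.81 / (1 + 3·0.81) = 3.240 / 3.430 = 0.945.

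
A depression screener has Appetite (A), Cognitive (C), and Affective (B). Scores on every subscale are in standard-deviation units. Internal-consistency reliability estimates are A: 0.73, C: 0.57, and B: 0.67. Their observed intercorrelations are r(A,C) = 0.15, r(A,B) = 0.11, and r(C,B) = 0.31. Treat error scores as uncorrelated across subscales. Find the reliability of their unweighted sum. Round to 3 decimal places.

0.751

Var(A+C+B) = 3 + 2·[0.15 + 0.11 + 0.31] = 3 + 1.14 = 4.14.
Under uncorrelated errors the observed covariances equal the true-score covariances, so only the own-variance terms attenuate.
True-score variance = [0.73 + 0.57 + 0.67] + 1.14 = 1.97 + 1.14 = 3.11.
Reliability = 3.11 / 4.14 = 0.751.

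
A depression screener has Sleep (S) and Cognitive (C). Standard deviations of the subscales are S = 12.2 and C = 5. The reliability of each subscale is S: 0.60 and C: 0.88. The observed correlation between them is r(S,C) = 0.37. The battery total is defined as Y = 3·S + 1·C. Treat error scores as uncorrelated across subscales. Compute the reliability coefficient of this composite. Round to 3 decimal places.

Var(Y) = 3²·12.2² + 5² + 2·[3·12.2·5·0.37] = 1364.56 + 135.42 = 1499.98.
With uncorrelated errors the cross-covariances are all true-score covariance, so they carry over unchanged; only the diagonal terms shrink to ρᵢσᵢ².
True-score variance = [3²·12.2²·0.60 + 5²·0.88] + 135.42 = 825.736 + 135.42 = 961.156.
Reliability = 961.156 / 1499.98 = 0.641.

0.641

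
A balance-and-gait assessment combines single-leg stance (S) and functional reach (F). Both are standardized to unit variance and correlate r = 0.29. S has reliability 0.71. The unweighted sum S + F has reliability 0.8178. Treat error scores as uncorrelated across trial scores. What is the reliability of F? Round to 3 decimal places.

Var(S+F) = 2 + 2·0.29 = 2.580.
True-score variance = ρ_S + ρ_F + 2·0.29, so 0.8178 = (0.71 + ρ_F + 0.58) / 2.580.
ρ_F = 0.8178·2.580 − 0.71 − 0.58 = 0.820.

0.820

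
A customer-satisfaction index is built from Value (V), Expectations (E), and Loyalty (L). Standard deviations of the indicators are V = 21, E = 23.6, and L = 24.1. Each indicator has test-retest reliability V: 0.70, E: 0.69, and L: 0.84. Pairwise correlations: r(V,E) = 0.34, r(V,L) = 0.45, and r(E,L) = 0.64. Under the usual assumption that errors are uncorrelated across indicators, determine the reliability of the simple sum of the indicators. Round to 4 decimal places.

0.8716

Var(V+E+L) = 21² + 23.6² + 24.1² + 2·[21·23.6·0.34 + 21·24.1·0.45 + 23.6·24.1·0.64] = 1578.77 + 1520.51 = 3099.28.
Because errors are independent across components, Cov(Tᵢ,Tⱼ) = Cov(Xᵢ,Xⱼ); the off-diagonal part of the true-score variance is the same as above.
True-score variance = [21²·0.70 + 23.6²·0.69 + 24.1²·0.84] + 1520.51 = 1180.88 + 1520.51 = 2701.39.
Reliability = 2701.39 / 3099.28 = 0.8716.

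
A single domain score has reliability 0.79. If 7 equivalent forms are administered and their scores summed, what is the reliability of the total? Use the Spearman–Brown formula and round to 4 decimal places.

ρ_k = kρ / (1 + (k−1)ρ) = 7·0.79 / (1 + 6·0.79) = 5.530 / 5.740 = 0.9634.

0.9634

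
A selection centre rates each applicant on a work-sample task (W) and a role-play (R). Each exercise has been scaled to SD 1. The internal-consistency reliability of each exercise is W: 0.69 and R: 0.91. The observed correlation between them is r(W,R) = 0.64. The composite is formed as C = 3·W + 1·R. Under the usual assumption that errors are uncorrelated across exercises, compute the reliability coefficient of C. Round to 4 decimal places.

Var(C) = 3² + 1 + 2·[3·0.64] = 10 + 3.84 = 13.84.
Under uncorrelated errors the observed covariances equal the true-score covariances, so only the own-variance terms attenuate.
True-score variance = [3²·0.69 + 0.91] + 3.84 = 7.12 + 3.84 = 10.96.
Reliability = 10.96 / 13.84 = 0.7919.

0.7919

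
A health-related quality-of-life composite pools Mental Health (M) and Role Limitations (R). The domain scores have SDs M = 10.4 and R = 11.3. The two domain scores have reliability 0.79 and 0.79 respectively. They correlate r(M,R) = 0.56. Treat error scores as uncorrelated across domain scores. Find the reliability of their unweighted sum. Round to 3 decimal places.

0.865

Var(M+R) = 10.4² + 11.3² + 2·[10.4·11.3·0.56] = 235.85 + 131.622 = 367.472.
Because errors are independent across components, Cov(Tᵢ,Tⱼ) = Cov(Xᵢ,Xⱼ); the off-diagonal part of the true-score variance is the same as above.
True-score variance = [10.4²·0.79 + 11.3²·0.79] + 131.622 = 186.322 + 131.622 = 317.944.
Reliability = 317.944 / 367.472 = 0.865.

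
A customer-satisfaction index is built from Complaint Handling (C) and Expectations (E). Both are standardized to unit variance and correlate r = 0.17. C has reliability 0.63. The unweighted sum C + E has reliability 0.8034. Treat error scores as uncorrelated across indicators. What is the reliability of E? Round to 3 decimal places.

0.910

Var(C+E) = 2 + 2·0.17 = 2.340.
True-score variance = ρ_C + ρ_E + 2·0.17, so 0.8034 = (0.63 + ρ_E + 0.34) / 2.340.
ρ_E = 0.8034·2.340 − 0.63 − 0.34 = 0.910.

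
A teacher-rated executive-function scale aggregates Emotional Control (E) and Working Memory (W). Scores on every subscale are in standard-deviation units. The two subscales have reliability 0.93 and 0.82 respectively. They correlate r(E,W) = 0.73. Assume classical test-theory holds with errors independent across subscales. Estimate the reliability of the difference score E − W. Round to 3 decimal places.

Var(E−W) = 1 + 1 − 2·0.73 = 2 − 1.46 = 0.54.
With uncorrelated errors the cross-covariances are all true-score covariance, so they carry over unchanged; only the diagonal terms shrink to ρᵢσᵢ².
True-score variance = [0.93 + 0.82] − 1.46 = 1.75 − 1.46 = 0.29.
Reliability = 0.29 / 0.54 = 0.537.

0.537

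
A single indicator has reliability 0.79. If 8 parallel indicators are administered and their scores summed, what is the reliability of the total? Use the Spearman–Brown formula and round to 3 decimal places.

ρ_k = kρ / (1 + (k−1)ρ) = 8·0.79 / (1 + 7·0.79) = 6.320 / 6.530 = 0.968.

0.968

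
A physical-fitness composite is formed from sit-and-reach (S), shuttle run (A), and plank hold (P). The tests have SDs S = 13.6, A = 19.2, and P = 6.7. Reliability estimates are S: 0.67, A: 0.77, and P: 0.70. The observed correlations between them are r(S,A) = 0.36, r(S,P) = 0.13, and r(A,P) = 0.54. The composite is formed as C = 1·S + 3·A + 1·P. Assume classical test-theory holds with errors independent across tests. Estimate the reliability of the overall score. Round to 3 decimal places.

Var(C) = 13.6² + 3²·19.2² + 6.7² + 2·[3·13.6·19.2·0.36 + 13.6·6.7·0.13 + 3·19.2·6.7·0.54] = 3547.61 + 1004.5 = 4552.11.
Under uncorrelated errors the observed covariances equal the true-score covariances, so only the own-variance terms attenuate.
True-score variance = [13.6²·0.67 + 3²·19.2²·0.77 + 6.7²·0.70] + 1004.5 = 2710.02 + 1004.5 = 3714.53.
Reliability = 3714.53 / 4552.11 = 0.816.

0.816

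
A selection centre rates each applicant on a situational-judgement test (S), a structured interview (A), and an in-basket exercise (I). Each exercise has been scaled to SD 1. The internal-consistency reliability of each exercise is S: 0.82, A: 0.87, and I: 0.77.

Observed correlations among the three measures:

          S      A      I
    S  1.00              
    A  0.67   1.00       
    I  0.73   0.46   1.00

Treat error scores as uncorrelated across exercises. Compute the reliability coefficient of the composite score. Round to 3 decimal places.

Var(S+A+I) = 3 + 2·[0.67 + 0.73 + 0.46] = 3 + 3.72 = 6.72.
Because errors are independent across components, Cov(Tᵢ,Tⱼ) = Cov(Xᵢ,Xⱼ); the off-diagonal part of the true-score variance is the same as above.
True-score variance = [0.82 + 0.87 + 0.77] + 3.72 = 2.46 + 3.72 = 6.18.
Reliability = 6.18 / 6.72 = 0.920.

0.920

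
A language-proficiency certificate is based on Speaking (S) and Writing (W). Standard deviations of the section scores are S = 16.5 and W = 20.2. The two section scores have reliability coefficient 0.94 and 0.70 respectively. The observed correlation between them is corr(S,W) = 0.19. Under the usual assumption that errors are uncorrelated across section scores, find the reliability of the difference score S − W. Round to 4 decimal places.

Var(S−W) = 16.5² + 20.2² − 2·16.5·20.2·0.19 = 680.29 − 126.654 = 553.636.
Under uncorrelated errors the observed covariances equal the true-score covariances, so only the own-variance terms attenuate.
True-score variance = [16.5²·0.94 + 20.2²·0.70] − 126.654 = 541.543 − 126.654 = 414.889.
Reliability = 414.889 / 553.636 = 0.7494.

0.7494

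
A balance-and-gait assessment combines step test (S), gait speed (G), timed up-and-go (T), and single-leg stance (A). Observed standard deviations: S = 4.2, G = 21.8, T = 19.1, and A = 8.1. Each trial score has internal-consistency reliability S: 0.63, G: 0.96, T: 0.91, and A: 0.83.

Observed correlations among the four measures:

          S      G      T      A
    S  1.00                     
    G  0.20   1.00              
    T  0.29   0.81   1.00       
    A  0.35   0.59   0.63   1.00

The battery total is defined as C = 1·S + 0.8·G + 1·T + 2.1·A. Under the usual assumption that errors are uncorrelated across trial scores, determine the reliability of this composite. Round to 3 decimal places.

Var(C) = 4.2² + 0.8²·21.8² + 19.1² + 2.1²·8.1² + 2·[0.8·4.2·21.8·0.20 + 4.2·19.1·0.29 + 2.1·4.2·8.1·0.35 + 0.8·21.8·19.1·0.81 + 1.68·21.8·8.1·0.59 + 2.1·19.1·8.1·0.63] = 975.944 + 1424.88 = 2400.82.
Under uncorrelated errors the observed covariances equal the true-score covariances, so only the own-variance terms attenuate.
True-score variance = [4.2²·0.63 + 0.8²·21.8²·0.96 + 19.1²·0.91 + 2.1²·8.1²·0.83] + 1424.88 = 875.23 + 1424.88 = 2300.11.
Reliability = 2300.11 / 2400.82 = 0.958.

0.958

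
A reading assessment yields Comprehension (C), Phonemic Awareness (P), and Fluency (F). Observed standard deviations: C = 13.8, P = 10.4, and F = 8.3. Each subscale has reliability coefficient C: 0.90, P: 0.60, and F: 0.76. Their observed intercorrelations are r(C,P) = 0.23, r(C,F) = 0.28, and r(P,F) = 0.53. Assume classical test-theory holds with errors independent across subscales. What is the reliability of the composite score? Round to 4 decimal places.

0.8662

Var(C+P+F) = 13.8² + 10.4² + 8.3² + 2·[13.8·10.4·0.23 + 13.8·8.3·0.28 + 10.4·8.3·0.53] = 367.49 + 221.661 = 589.151.
Because errors are independent across components, Cov(Tᵢ,Tⱼ) = Cov(Xᵢ,Xⱼ); the off-diagonal part of the true-score variance is the same as above.
True-score variance = [13.8²·0.90 + 10.4²·0.60 + 8.3²·0.76] + 221.661 = 288.648 + 221.661 = 510.309.
Reliability = 510.309 / 589.151 = 0.8662.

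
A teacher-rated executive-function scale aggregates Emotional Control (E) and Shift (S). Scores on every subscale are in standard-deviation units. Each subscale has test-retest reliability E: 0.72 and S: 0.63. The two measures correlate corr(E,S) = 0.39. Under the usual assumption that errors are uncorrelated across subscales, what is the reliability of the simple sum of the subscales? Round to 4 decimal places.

Var(E+S) = 2 + 2·[0.39] = 2 + 0.78 = 2.78.
With uncorrelated errors the cross-covariances are all true-score covariance, so they carry over unchanged; only the diagonal terms shrink to ρᵢσᵢ².
True-score variance = [0.72 + 0.63] + 0.78 = 1.35 + 0.78 = 2.13.
Reliability = 2.13 / 2.78 = 0.7662.

0.7662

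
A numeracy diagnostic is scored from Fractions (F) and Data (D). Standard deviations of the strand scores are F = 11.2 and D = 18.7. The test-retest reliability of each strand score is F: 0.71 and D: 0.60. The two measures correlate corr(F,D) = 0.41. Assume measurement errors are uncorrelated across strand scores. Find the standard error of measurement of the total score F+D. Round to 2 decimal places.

Var(total) = 475.13 + 171.741 = 646.871.
True-score variance = 298.876 + 171.741 = 470.617, so reliability = 0.7275.
Error variance = 646.871 − 470.617 = 176.254; SEM = √176.254 = 13.28.

13.28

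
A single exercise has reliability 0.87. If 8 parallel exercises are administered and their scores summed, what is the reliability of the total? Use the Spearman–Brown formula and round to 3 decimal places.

0.982

ρ_k = kρ / (1 + (k−1)ρ) = 8·0.87 / (1 + 7·0.87) = 6.960 / 7.090 = 0.982.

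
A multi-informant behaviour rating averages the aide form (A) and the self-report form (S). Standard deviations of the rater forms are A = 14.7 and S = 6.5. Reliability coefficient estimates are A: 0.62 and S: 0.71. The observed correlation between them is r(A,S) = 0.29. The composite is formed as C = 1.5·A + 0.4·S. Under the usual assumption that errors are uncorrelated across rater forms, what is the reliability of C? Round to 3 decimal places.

Var(C) = 1.5²·14.7² + 0.4²·6.5² + 2·[0.6·14.7·6.5·0.29] = 492.962 + 33.2514 = 526.214.
Because errors are independent across components, Cov(Tᵢ,Tⱼ) = Cov(Xᵢ,Xⱼ); the off-diagonal part of the true-score variance is the same as above.
True-score variance = [1.5²·14.7²·0.62 + 0.4²·6.5²·0.71] + 33.2514 = 306.245 + 33.2514 = 339.497.
Reliability = 339.497 / 526.214 = 0.645.

0.645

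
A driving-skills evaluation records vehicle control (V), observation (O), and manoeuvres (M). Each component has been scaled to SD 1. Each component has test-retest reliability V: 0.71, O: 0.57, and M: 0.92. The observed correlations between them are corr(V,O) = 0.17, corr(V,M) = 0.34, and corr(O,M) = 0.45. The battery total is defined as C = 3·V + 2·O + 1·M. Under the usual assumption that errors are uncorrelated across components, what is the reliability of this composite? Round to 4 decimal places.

0.7782

Var(C) = 3² + 2² + 1 + 2·[6·0.17 + 3·0.34 + 2·0.45] = 14 + 5.88 = 19.88.
Under uncorrelated errors the observed covariances equal the true-score covariances, so only the own-variance terms attenuate.
True-score variance = [3²·0.71 + 2²·0.57 + 0.92] + 5.88 = 9.59 + 5.88 = 15.47.
Reliability = 15.47 / 19.88 = 0.7782.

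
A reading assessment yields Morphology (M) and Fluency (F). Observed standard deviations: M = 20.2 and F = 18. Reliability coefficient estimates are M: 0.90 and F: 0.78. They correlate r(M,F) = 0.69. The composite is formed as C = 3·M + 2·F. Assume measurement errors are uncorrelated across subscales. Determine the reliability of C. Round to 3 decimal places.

0.918

Var(C) = 3²·20.2² + 2²·18² + 2·[6·20.2·18·0.69] = 4968.36 + 3010.61 = 7978.97.
Because errors are independent across components, Cov(Tᵢ,Tⱼ) = Cov(Xᵢ,Xⱼ); the off-diagonal part of the true-score variance is the same as above.
True-score variance = [3²·20.2²·0.90 + 2²·18²·0.78] + 3010.61 = 4316 + 3010.61 = 7326.61.
Reliability = 7326.61 / 7978.97 = 0.918.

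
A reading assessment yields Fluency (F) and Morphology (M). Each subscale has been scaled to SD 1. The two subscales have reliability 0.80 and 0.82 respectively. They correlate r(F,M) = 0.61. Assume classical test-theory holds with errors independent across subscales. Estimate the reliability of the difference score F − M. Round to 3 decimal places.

0.513

Var(F−M) = 1 + 1 − 2·0.61 = 2 − 1.22 = 0.78.
Under uncorrelated errors the observed covariances equal the true-score covariances, so only the own-variance terms attenuate.
True-score variance = [0.80 + 0.82] − 1.22 = 1.62 − 1.22 = 0.4.
Reliability = 0.4 / 0.78 = 0.513.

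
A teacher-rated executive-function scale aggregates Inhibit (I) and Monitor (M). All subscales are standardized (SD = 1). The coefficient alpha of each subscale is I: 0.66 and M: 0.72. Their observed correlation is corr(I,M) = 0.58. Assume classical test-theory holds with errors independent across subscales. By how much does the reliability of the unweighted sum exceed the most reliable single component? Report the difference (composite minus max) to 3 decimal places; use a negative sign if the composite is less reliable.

Var(sum) = 2 + 1.16 = 3.16; true-score variance = 1.38 + 1.16 = 2.54; composite reliability = 0.8038.
Max component reliability = 0.7200.
Difference = 0.8038 − 0.7200 = 0.084.

0.084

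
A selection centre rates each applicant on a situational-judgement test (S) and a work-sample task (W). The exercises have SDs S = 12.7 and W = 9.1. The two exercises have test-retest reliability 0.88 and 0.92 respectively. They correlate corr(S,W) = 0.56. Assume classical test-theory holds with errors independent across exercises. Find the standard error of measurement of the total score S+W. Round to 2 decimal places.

Var(total) = 244.1 + 129.438 = 373.538.
True-score variance = 218.12 + 129.438 = 347.559, so reliability = 0.9304.
Error variance = 373.538 − 347.559 = 25.9796; SEM = √25.9796 = 5.10.

5.10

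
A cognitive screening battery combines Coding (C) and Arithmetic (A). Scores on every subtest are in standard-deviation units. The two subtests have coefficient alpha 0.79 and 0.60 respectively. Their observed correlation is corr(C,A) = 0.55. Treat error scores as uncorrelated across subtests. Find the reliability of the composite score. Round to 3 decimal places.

Var(C+A) = 2 + 2·[0.55] = 2 + 1.1 = 3.1.
Under uncorrelated errors the observed covariances equal the true-score covariances, so only the own-variance terms attenuate.
True-score variance = [0.79 + 0.60] + 1.1 = 1.39 + 1.1 = 2.49.
Reliability = 2.49 / 3.1 = 0.803.

0.803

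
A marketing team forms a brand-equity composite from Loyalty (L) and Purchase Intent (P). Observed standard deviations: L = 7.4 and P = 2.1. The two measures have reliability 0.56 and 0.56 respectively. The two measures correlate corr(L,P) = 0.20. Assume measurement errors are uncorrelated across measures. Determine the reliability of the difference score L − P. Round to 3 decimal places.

0.508

Var(L−P) = 7.4² + 2.1² − 2·7.4·2.1·0.20 = 59.17 − 6.216 = 52.954.
Under uncorrelated errors the observed covariances equal the true-score covariances, so only the own-variance terms attenuate.
True-score variance = [7.4²·0.56 + 2.1²·0.56] − 6.216 = 33.1352 − 6.216 = 26.9192.
Reliability = 26.9192 / 52.954 = 0.508.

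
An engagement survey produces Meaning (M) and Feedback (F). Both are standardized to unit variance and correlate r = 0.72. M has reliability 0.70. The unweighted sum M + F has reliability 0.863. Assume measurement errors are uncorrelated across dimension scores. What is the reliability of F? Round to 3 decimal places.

0.829

Var(M+F) = 2 + 2·0.72 = 3.440.
True-score variance = ρ_M + ρ_F + 2·0.72, so 0.863 = (0.70 + ρ_F + 1.44) / 3.440.
ρ_F = 0.863·3.440 − 0.70 − 1.44 = 0.829.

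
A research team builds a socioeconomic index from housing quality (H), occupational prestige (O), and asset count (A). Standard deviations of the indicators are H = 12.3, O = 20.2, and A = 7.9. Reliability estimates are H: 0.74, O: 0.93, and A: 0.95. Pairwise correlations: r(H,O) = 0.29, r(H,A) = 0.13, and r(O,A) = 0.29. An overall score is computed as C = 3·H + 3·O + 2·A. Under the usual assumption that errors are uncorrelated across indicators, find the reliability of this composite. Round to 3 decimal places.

0.914

Var(C) = 3²·12.3² + 3²·20.2² + 2²·7.9² + 2·[9·12.3·20.2·0.29 + 6·12.3·7.9·0.13 + 6·20.2·7.9·0.29] = 5283.61 + 2003.88 = 7287.49.
Because errors are independent across components, Cov(Tᵢ,Tⱼ) = Cov(Xᵢ,Xⱼ); the off-diagonal part of the true-score variance is the same as above.
True-score variance = [3²·12.3²·0.74 + 3²·20.2²·0.93 + 2²·7.9²·0.95] + 2003.88 = 4660.04 + 2003.88 = 6663.93.
Reliability = 6663.93 / 7287.49 = 0.914.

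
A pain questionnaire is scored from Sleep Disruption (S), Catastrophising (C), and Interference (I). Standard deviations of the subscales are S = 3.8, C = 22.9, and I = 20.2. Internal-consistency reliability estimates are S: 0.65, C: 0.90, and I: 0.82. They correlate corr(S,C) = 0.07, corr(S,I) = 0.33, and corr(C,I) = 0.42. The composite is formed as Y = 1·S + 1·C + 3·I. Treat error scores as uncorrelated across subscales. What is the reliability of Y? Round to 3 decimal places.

0.870

Var(Y) = 3.8² + 22.9² + 3²·20.2² + 2·[3.8·22.9·0.07 + 3·3.8·20.2·0.33 + 3·22.9·20.2·0.42] = 4211.21 + 1329.87 = 5541.08.
Because errors are independent across components, Cov(Tᵢ,Tⱼ) = Cov(Xᵢ,Xⱼ); the off-diagonal part of the true-score variance is the same as above.
True-score variance = [3.8²·0.65 + 22.9²·0.90 + 3²·20.2²·0.82] + 1329.87 = 3492.69 + 1329.87 = 4822.56.
Reliability = 4822.56 / 5541.08 = 0.870.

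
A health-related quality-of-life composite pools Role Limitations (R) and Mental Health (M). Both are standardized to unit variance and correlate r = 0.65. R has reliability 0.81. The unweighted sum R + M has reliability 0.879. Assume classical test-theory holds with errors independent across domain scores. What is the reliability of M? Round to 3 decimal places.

0.791

Var(R+M) = 2 + 2·0.65 = 3.300.
True-score variance = ρ_R + ρ_M + 2·0.65, so 0.879 = (0.81 + ρ_M + 1.30) / 3.300.
ρ_M = 0.879·3.300 − 0.81 − 1.30 = 0.791.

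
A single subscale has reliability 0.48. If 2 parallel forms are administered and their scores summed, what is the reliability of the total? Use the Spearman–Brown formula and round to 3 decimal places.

0.649

ρ_k = kρ / (1 + (k−1)ρ) = 2·0.48 / (1 + 1·0.48) = 0.960 / 1.480 = 0.649.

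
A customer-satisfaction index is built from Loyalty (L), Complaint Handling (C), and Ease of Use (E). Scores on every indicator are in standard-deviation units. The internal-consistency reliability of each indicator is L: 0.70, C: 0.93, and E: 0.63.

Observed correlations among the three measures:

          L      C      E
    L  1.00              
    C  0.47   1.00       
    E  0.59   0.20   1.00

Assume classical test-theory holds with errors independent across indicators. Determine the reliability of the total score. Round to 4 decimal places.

0.8659

Var(L+C+E) = 3 + 2·[0.47 + 0.59 + 0.20] = 3 + 2.52 = 5.52.
Because errors are independent across components, Cov(Tᵢ,Tⱼ) = Cov(Xᵢ,Xⱼ); the off-diagonal part of the true-score variance is the same as above.
True-score variance = [0.70 + 0.93 + 0.63] + 2.52 = 2.26 + 2.52 = 4.78.
Reliability = 4.78 / 5.52 = 0.8659.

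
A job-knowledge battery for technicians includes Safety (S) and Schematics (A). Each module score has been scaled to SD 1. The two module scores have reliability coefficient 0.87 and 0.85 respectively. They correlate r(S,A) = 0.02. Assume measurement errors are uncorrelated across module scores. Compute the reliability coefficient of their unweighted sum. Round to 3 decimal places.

0.863

Var(S+A) = 2 + 2·[0.02] = 2 + 0.04 = 2.04.
With uncorrelated errors the cross-covariances are all true-score covariance, so they carry over unchanged; only the diagonal terms shrink to ρᵢσᵢ².
True-score variance = [0.87 + 0.85] + 0.04 = 1.72 + 0.04 = 1.76.
Reliability = 1.76 / 2.04 = 0.863.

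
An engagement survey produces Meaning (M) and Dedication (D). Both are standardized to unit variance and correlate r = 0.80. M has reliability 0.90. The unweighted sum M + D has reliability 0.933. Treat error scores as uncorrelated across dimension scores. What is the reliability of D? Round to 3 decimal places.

Var(M+D) = 2 + 2·0.80 = 3.600.
True-score variance = ρ_M + ρ_D + 2·0.80, so 0.933 = (0.90 + ρ_D + 1.60) / 3.600.
ρ_D = 0.933·3.600 − 0.90 − 1.60 = 0.859.

0.859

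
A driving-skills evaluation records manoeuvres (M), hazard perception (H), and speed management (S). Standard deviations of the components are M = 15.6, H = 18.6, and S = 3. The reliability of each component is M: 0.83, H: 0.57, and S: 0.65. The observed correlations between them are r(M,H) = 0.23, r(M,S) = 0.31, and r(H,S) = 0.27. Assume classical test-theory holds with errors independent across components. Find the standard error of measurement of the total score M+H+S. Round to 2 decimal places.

13.90

Var(total) = 598.32 + 192.622 = 790.942.
True-score variance = 405.036 + 192.622 = 597.658, so reliability = 0.7556.
Error variance = 790.942 − 597.658 = 193.284; SEM = √193.284 = 13.90.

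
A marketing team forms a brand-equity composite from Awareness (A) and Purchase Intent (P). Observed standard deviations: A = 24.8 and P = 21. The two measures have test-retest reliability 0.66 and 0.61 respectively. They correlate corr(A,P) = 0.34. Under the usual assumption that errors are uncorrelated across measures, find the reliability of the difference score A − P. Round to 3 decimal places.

0.457

Var(A−P) = 24.8² + 21² − 2·24.8·21·0.34 = 1056.04 − 354.144 = 701.896.
With uncorrelated errors the cross-covariances are all true-score covariance, so they carry over unchanged; only the diagonal terms shrink to ρᵢσᵢ².
True-score variance = [24.8²·0.66 + 21²·0.61] − 354.144 = 674.936 − 354.144 = 320.792.
Reliability = 320.792 / 701.896 = 0.457.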